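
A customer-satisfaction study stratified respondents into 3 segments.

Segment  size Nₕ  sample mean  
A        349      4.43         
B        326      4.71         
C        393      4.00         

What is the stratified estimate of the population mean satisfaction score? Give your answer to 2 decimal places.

x̄_st = (Σ Nₕx̄ₕ) / (Σ Nₕ) = (349·4.43 + 326·4.71 + 393·4.00) / 1068
= 4653.53 / 1068 = 4.3572... → 4.36.

4.36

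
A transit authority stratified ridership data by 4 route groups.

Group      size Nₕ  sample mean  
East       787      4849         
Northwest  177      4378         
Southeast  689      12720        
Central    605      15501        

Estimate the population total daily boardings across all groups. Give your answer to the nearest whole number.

East: 787·4849 = 3816163
Northwest: 177·4378 = 774906
Southeast: 689·12720 = 8764080
Central: 605·15501 = 9378105
τ̂ = Σ Nₕx̄ₕ = 22733254.

22733254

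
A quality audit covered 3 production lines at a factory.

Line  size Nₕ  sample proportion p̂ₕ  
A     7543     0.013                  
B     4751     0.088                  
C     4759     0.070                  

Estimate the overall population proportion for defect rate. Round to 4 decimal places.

N = 7543 + 4751 + 4759 = 17053.
Overall proportion = Σ (Nₕ/N)·p̂ₕ.
Σ Nₕp̂ₕ = 98.059 + 418.088 + 333.13 = 849.277.
849.277 / 17053 = 0.049802... → 0.0498.

0.0498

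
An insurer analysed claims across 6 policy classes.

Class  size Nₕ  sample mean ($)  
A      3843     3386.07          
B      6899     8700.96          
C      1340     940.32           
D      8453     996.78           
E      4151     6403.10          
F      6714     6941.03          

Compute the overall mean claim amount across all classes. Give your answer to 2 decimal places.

N = 31400; weights Wₕ = Nₕ/N = (0.1224, 0.2197, 0.0427, 0.2692, 0.1322, 0.2138).
x̄_st = Σ Wₕ·x̄ₕ = 0.1224·3386.07 + 0.2197·8700.96 + 0.0427·940.32 + 0.2692·996.78 + 0.1322·6403.10 + 0.2138·6941.03 ≈ 4965.2148...
→ 4965.21.

4965.21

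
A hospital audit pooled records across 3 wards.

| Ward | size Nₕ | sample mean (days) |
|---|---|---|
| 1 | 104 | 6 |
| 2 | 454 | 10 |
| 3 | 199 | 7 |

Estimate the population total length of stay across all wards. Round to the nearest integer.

1: 104·6 = 624
2: 454·10 = 4540
3: 199·7 = 1393
τ̂ = Σ Nₕx̄ₕ = 6557.

6557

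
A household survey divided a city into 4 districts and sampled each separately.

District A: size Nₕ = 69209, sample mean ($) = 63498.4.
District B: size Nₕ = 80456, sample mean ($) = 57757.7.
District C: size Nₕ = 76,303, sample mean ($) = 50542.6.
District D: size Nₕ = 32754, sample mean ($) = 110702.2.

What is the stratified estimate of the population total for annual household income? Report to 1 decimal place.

16524106143.4

Population total = Σ Nₕ·x̄ₕ (each stratum's size times its mean).
69209·63498.4 + 80456·57757.7 + 76303·50542.6 + 32754·110702.2 = 4394660765.6 + 4646953511.2 + 3856552007.8 + 3625939858.8 = 16524106143.4.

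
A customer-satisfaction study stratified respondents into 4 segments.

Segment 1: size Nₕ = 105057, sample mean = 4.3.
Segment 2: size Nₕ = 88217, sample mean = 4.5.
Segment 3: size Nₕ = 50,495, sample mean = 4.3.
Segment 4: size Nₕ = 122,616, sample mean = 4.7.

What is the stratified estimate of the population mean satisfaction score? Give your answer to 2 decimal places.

4.48

N = 366385; weights Wₕ = Nₕ/N = (0.2867, 0.2408, 0.1378, 0.3347).
x̄_st = Σ Wₕ·x̄ₕ = 0.2867·4.3 + 0.2408·4.5 + 0.1378·4.3 + 0.3347·4.7 ≈ 4.4820...
→ 4.48.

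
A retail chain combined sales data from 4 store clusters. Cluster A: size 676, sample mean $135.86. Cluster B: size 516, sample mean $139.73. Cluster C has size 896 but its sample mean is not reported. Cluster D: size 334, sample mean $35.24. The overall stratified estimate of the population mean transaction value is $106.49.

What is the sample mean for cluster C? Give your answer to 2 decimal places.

N = 676 + 516 + 896 + 334 = 2422.
Overall total = μ·N = 106.49·2422 = 257918.78.
Subtract the known strata: 676·135.86 + 516·139.73 + 334·35.24 = 175712.2.
Remaining total for cluster C: 257918.78 − 175712.2 = 82206.58.
Divide by its size: 82206.58 / 896 = 91.7484... → 91.75.

91.75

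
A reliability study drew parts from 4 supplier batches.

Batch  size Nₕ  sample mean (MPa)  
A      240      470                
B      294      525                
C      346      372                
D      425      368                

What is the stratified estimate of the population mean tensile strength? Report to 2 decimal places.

N = 1305; weights Wₕ = Nₕ/N = (0.1839, 0.2253, 0.2651, 0.3257).
x̄_st = Σ Wₕ·x̄ₕ = 0.1839·470 + 0.2253·525 + 0.2651·372 + 0.3257·368 ≈ 423.1893...
→ 423.19.

423.19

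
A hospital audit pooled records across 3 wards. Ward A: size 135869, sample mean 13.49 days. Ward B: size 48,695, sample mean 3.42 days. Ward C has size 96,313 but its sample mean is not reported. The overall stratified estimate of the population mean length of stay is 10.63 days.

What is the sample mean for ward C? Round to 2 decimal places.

N = 135869 + 48695 + 96313 = 280877.
Overall total = μ·N = 10.63·280877 = 2985722.51.
Subtract the known strata: 135869·13.49 + 48695·3.42 = 1999409.71.
Remaining total for ward C: 2985722.51 − 1999409.71 = 986312.8.
Divide by its size: 986312.8 / 96313 = 10.2407... → 10.24.

10.24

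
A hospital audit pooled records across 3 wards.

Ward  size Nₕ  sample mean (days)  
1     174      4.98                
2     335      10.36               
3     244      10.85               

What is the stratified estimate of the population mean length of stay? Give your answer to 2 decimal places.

N = 174 + 335 + 244 = 753.
Weight each subgroup mean by Nₕ/N and sum.
Σ Nₕx̄ₕ = 174·4.98 + 335·10.36 + 244·10.85 = 866.52 + 3470.6 + 2647.4 = 6984.52.
Divide by N: 6984.52 / 753 = 9.2756... → 9.28.

9.28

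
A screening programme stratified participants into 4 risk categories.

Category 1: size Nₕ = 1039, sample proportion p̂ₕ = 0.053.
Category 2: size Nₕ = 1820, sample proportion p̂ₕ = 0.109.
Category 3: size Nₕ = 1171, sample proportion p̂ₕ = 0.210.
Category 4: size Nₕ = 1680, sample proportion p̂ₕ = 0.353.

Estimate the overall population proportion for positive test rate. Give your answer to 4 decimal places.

Wₕ = Nₕ/N with N = 5710: 0.1820, 0.3187, 0.2051, 0.2942.
p̂_st = 0.1820·0.053 + 0.3187·0.109 + 0.2051·0.210 + 0.2942·0.353 ≈ 0.191313... → 0.1913.

0.1913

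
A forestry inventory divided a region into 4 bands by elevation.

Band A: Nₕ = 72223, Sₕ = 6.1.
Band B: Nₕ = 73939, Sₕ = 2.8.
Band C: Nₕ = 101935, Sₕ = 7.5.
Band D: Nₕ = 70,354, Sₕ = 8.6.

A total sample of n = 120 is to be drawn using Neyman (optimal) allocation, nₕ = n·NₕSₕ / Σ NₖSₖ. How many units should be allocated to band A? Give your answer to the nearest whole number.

26

A: NₕSₕ = 72223·6.1 = 440560.3
B: NₕSₕ = 73939·2.8 = 207029.2
C: NₕSₕ = 101935·7.5 = 764512.5
D: NₕSₕ = 70354·8.6 = 605044.4
Σ NₕSₕ = 2017146.4.
n_A = 120·440560.3/2017146.4 = 26.209... → 26.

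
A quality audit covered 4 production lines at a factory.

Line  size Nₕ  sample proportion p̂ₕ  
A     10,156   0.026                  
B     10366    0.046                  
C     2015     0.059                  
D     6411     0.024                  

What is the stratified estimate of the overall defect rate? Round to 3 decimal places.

N = 10156 + 10366 + 2015 + 6411 = 28948.
Overall proportion = Σ (Nₕ/N)·p̂ₕ.
Σ Nₕp̂ₕ = 264.056 + 476.836 + 118.885 + 153.864 = 1013.641.
1013.641 / 28948 = 0.03502... → 0.035.

0.035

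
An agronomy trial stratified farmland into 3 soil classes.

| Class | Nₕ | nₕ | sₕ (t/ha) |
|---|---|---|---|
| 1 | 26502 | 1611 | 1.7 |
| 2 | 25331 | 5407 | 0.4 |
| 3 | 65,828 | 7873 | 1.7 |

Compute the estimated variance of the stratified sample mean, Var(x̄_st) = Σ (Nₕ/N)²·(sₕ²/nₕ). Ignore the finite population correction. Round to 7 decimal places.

N = 117661. Term for each stratum: Wₕ²sₕ²/nₕ.
Var(x̄_st) = 0.0000910111 + 0.0000013715 + 0.0001148984 = 0.0002072810 → 0.0002073.

0.0002073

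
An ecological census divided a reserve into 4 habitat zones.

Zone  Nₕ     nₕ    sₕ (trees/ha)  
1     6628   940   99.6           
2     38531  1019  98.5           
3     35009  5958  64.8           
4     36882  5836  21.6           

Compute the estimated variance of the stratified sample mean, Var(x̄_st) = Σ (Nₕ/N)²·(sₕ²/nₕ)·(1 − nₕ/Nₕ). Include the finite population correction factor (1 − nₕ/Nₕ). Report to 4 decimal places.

N = 117050. Term for each stratum: Wₕ²sₕ²/nₕ·(1−nₕ/Nₕ).
Var(x̄_st) = 0.0290396 + 1.0044676 + 0.0523176 + 0.0066814 = 1.0925062 → 1.0925.

1.0925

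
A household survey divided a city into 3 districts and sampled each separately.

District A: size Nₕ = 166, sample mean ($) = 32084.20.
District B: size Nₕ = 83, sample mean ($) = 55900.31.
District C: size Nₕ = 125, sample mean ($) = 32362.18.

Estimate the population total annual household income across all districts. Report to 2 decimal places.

A: 166·32084.20 = 5325977.2
B: 83·55900.31 = 4639725.73
C: 125·32362.18 = 4045272.5
τ̂ = Σ Nₕx̄ₕ = 14010975.43.

14010975.43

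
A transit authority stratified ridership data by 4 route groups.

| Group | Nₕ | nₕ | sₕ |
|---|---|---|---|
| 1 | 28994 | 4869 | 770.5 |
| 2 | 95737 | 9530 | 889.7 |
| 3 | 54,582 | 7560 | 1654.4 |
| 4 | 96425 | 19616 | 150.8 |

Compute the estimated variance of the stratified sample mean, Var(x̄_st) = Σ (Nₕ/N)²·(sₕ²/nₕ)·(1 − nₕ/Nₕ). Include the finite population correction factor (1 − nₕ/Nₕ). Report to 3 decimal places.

22.472

N = 275738; Wₕ = Nₕ/N.
group 1: (28994/275738)²·770.5²/4869·(1 − 4869/28994) = 1.121728
group 2: (95737/275738)²·889.7²/9530·(1 − 9530/95737) = 9.016197
group 3: (54582/275738)²·1654.4²/7560·(1 − 7560/54582) = 12.221276
group 4: (96425/275738)²·150.8²/19616·(1 − 19616/96425) = 0.112928
Sum = 22.472129 → 22.472.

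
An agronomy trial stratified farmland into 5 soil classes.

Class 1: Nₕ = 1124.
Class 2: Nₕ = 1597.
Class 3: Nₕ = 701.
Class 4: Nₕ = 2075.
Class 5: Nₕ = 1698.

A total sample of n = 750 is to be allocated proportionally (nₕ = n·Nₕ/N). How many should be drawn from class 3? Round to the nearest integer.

N = 1124 + 1597 + 701 + 2075 + 1698 = 7195.
n_3 = 750·701/7195 = 73.072... → 73.

73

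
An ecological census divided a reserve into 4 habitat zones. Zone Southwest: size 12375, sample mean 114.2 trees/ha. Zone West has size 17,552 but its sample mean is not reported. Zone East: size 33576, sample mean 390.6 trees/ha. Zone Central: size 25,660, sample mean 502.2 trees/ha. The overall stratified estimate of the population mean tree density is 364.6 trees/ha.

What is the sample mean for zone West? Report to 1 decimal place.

Σ Nₕx̄ₕ = N·μ, so 17552·x̄_West = 89163·364.6 − (12375·114.2 + 33576·390.6 + 25660·502.2).
= 32508829.8 − 27414462.6 = 5094367.2.
x̄_West = 5094367.2 / 17552 = 290.244... → 290.2.

290.2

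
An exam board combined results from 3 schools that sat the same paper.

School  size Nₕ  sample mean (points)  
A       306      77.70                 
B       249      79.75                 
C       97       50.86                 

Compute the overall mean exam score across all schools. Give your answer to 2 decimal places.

74.49

x̄_st = (Σ Nₕx̄ₕ) / (Σ Nₕ) = (306·77.70 + 249·79.75 + 97·50.86) / 652
= 48567.37 / 652 = 74.4898... → 74.49.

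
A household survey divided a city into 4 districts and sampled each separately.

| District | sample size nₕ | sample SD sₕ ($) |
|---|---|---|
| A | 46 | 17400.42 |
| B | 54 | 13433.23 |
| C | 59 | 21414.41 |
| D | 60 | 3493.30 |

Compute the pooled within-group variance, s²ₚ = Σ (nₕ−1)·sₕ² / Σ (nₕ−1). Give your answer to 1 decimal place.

234912768.0

Degrees of freedom: 45 + 53 + 58 + 59 = 215.
Σ(nₕ−1)sₕ² = 45·302774616.1764 + 53·180451668.2329 + 58·458576955.6481 + 59·12203144.89 = 50506245120.3815.
s²ₚ = 50506245120.3815 / 215 = 234912768.002... → 234912768.0.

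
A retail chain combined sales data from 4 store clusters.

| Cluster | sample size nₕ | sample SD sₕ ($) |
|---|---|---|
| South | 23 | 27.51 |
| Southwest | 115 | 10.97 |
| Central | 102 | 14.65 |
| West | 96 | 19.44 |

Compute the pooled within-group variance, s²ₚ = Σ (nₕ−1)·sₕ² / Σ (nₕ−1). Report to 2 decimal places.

South: (23−1)·27.51² = 22·756.8001 = 16649.6022
Southwest: (115−1)·10.97² = 114·120.3409 = 13718.8626
Central: (102−1)·14.65² = 101·214.6225 = 21676.8725
West: (96−1)·19.44² = 95·377.9136 = 35901.792
Numerator = 87947.1293; denominator = Σ(nₕ−1) = 332.
s²ₚ = 87947.1293/332 = 264.9010... → 264.90.

264.90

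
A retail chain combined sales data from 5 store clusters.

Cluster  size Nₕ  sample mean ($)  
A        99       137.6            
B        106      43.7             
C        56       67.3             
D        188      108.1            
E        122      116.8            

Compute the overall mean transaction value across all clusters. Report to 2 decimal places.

x̄_st = (Σ Nₕx̄ₕ) / (Σ Nₕ) = (99·137.6 + 106·43.7 + 56·67.3 + 188·108.1 + 122·116.8) / 571
= 56595.8 / 571 = 99.1170... → 99.12.

99.12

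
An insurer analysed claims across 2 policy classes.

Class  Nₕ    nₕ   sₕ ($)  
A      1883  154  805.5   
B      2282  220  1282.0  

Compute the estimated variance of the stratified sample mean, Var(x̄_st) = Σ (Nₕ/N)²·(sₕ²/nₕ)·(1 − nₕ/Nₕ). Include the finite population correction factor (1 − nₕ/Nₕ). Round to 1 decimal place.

N = 4165; Wₕ = Nₕ/N.
class A: (1883/4165)²·805.5²/154·(1 − 154/1883) = 790.7254
class B: (2282/4165)²·1282.0²/220·(1 − 220/2282) = 2026.4116
Sum = 2817.1369 → 2817.1.

2817.1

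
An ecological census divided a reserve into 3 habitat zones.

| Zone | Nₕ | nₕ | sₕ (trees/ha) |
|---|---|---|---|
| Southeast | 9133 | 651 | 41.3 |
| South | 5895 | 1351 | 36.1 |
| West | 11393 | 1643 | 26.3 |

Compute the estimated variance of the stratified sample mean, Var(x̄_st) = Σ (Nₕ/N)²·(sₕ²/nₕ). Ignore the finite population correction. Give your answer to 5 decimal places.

0.43938

N = 26421. Term for each stratum: Wₕ²sₕ²/nₕ.
Var(x̄_st) = 0.31307438 + 0.04802067 + 0.07828015 = 0.43937519 → 0.43938.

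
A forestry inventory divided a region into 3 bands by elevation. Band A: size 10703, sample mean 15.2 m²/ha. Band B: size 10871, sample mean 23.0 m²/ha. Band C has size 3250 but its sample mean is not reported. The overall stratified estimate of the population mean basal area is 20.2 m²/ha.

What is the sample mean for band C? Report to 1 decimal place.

N = 10703 + 10871 + 3250 = 24824.
Overall total = μ·N = 20.2·24824 = 501444.8.
Subtract the known strata: 10703·15.2 + 10871·23.0 = 412718.6.
Remaining total for band C: 501444.8 − 412718.6 = 88726.2.
Divide by its size: 88726.2 / 3250 = 27.300... → 27.3.

27.3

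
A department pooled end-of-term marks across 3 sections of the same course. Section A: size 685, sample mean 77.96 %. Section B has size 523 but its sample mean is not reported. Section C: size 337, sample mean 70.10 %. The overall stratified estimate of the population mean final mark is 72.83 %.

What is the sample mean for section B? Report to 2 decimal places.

Σ Nₕx̄ₕ = N·μ, so 523·x̄_B = 1545·72.83 − (685·77.96 + 337·70.10).
= 112522.35 − 77026.3 = 35496.05.
x̄_B = 35496.05 / 523 = 67.8701... → 67.87.

67.87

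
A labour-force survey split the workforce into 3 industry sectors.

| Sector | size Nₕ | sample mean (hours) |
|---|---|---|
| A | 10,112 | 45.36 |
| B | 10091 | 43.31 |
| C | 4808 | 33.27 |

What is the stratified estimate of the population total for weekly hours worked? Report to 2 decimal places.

Population total = Σ Nₕ·x̄ₕ (each stratum's size times its mean).
10112·45.36 + 10091·43.31 + 4808·33.27 = 458680.32 + 437041.21 + 159962.16 = 1055683.69.

1055683.69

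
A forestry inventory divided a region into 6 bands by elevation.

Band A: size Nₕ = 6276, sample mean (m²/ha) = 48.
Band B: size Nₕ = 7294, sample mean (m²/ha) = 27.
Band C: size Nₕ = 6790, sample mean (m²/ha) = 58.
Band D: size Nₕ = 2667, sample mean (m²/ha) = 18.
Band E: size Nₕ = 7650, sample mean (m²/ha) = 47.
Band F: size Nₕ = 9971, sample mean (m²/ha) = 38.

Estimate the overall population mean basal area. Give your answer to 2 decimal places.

N = 40648; weights Wₕ = Nₕ/N = (0.1544, 0.1794, 0.1670, 0.0656, 0.1882, 0.2453).
x̄_st = Σ Wₕ·x̄ₕ = 0.1544·48 + 0.1794·27 + 0.1670·58 + 0.0656·18 + 0.1882·47 + 0.2453·38 ≈ 41.2926...
→ 41.29.

41.29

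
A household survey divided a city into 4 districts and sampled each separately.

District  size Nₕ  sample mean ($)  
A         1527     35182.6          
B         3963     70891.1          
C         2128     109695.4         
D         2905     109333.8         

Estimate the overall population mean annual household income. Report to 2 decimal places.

84169.13

N = 1527 + 3963 + 2128 + 2905 = 10523.
The stratified mean weights each stratum mean by its population share Nₕ/N.
Σ Nₕx̄ₕ = 1527·35182.6 + 3963·70891.1 + 2128·109695.4 + 2905·109333.8 = 53723830.2 + 280941429.3 + 233431811.2 + 317614689 = 885711759.7.
Divide by N: 885711759.7 / 10523 = 84169.1304... → 84169.13.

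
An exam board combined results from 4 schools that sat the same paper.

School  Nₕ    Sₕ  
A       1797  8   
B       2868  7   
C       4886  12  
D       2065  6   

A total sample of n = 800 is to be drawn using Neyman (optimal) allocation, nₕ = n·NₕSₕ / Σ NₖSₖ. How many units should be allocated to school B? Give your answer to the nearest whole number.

152

Σ NₕSₕ = 1797·8 + 2868·7 + 4886·12 + 2065·6 = 105474.
Share for B: 20076/105474 = 0.19034.
n_B = 800 × 0.19034 = 152.273... → 152.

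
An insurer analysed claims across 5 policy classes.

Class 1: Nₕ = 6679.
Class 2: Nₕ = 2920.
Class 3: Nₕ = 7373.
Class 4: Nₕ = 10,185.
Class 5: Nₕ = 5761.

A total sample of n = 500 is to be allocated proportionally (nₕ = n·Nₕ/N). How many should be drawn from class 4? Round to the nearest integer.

Share of class 4 = 10185/32918 = 0.30941.
Allocate 500 × 0.30941 = 154.703... → 155.

155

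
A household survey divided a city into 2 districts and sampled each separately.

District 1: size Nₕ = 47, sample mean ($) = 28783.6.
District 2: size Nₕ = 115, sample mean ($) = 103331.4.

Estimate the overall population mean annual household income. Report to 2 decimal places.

81703.33

N = 47 + 115 = 162.
The stratified mean weights each stratum mean by its population share Nₕ/N.
Σ Nₕx̄ₕ = 47·28783.6 + 115·103331.4 = 1352829.2 + 11883111 = 13235940.2.
Divide by N: 13235940.2 / 162 = 81703.3346... → 81703.33.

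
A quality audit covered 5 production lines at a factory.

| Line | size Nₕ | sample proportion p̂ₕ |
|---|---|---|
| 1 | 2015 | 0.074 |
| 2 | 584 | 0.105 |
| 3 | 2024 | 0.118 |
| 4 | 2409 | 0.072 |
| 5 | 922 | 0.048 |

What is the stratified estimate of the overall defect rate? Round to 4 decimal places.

Wₕ = Nₕ/N with N = 7954: 0.2533, 0.0734, 0.2545, 0.3029, 0.1159.
p̂_st = 0.2533·0.074 + 0.0734·0.105 + 0.2545·0.118 + 0.3029·0.072 + 0.1159·0.048 ≈ 0.083853... → 0.0839.

0.0839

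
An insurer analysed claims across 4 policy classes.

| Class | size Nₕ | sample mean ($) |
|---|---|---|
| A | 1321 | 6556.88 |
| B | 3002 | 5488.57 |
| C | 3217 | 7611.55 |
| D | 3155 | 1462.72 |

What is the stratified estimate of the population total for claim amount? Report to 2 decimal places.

A: 1321·6556.88 = 8661638.48
B: 3002·5488.57 = 16476687.14
C: 3217·7611.55 = 24486356.35
D: 3155·1462.72 = 4614881.6
τ̂ = Σ Nₕx̄ₕ = 54239563.57.

54239563.57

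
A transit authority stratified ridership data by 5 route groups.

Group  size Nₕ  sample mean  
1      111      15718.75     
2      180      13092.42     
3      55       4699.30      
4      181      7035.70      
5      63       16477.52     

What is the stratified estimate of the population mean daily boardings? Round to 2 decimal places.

N = 111 + 180 + 55 + 181 + 63 = 590.
The stratified mean weights each stratum mean by its population share Nₕ/N.
Σ Nₕx̄ₕ = 111·15718.75 + 180·13092.42 + 55·4699.30 + 181·7035.70 + 63·16477.52 = 1744781.25 + 2356635.6 + 258461.5 + 1273461.7 + 1038083.76 = 6671423.81.
Divide by N: 6671423.81 / 590 = 11307.4980... → 11307.50.

11307.50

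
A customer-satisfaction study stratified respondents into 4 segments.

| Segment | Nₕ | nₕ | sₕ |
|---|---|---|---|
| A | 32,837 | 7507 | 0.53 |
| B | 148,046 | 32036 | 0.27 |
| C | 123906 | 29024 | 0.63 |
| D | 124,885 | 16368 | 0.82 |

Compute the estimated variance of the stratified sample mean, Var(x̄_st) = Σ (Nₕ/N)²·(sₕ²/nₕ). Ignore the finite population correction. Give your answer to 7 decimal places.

N = 429674. Term for each stratum: Wₕ²sₕ²/nₕ.
Var(x̄_st) = 0.0000002185 + 0.0000002701 + 0.0000011372 + 0.0000034704 = 0.0000050962 → 0.0000051.

0.0000051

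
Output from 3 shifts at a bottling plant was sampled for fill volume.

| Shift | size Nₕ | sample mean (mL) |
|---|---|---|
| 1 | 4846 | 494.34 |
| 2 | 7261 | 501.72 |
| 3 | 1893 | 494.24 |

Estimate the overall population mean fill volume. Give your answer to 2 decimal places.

x̄_st = (Σ Nₕx̄ₕ) / (Σ Nₕ) = (4846·494.34 + 7261·501.72 + 1893·494.24) / 14000
= 6974156.88 / 14000 = 498.1541... → 498.15.

498.15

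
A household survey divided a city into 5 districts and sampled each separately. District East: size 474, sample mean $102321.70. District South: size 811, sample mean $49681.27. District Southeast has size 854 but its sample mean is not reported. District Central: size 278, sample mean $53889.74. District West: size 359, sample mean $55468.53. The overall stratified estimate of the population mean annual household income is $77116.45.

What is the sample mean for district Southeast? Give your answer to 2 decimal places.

105841.59

Σ Nₕx̄ₕ = N·μ, so 854·x̄_Southeast = 2776·77116.45 − (474·102321.70 + 811·49681.27 + 278·53889.74 + 359·55468.53).
= 214075265.2 − 123686545.76 = 90388719.44.
x̄_Southeast = 90388719.44 / 854 = 105841.5919... → 105841.59.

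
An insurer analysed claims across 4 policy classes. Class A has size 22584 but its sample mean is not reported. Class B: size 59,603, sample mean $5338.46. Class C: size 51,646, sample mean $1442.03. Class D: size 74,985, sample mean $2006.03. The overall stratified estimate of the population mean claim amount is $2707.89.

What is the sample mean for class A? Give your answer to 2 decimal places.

990.56

Σ Nₕx̄ₕ = N·μ, so 22584·x̄_A = 208818·2707.89 − (59603·5338.46 + 51646·1442.03 + 74985·2006.03).
= 565456174.02 − 543085472.31 = 22370701.71.
x̄_A = 22370701.71 / 22584 = 990.5553... → 990.56.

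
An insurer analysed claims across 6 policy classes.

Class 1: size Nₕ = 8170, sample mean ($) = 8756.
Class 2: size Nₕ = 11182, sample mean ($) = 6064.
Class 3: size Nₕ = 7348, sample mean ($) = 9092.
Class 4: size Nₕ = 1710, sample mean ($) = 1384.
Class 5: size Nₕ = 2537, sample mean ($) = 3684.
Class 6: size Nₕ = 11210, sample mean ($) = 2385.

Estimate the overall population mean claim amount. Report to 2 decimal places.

5802.14

x̄_st = (Σ Nₕx̄ₕ) / (Σ Nₕ) = (8170·8756 + 11182·6064 + 7348·9092 + 1710·1384 + 2537·3684 + 11210·2385) / 42157
= 244600982 / 42157 = 5802.1439... → 5802.14.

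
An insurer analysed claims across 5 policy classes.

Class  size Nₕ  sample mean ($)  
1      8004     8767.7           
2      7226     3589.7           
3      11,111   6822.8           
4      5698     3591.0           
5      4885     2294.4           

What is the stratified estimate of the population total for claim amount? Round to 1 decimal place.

Estimate total by summing Nₕ·x̄ₕ over strata.
8004·8767.7 + 7226·3589.7 + 11111·6822.8 + 5698·3591.0 + 4885·2294.4 = 70176670.8 + 25939172.2 + 75808130.8 + 20461518 + 11208144 = 203593635.8.

203593635.8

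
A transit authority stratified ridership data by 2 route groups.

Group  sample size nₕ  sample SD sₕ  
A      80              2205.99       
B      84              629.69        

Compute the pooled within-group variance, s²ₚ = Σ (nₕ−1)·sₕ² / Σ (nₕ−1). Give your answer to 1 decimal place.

A: (80−1)·2205.99² = 79·4866391.8801 = 384444958.5279
B: (84−1)·629.69² = 83·396509.4961 = 32910288.1763
Numerator = 417355246.7042; denominator = Σ(nₕ−1) = 162.
s²ₚ = 417355246.7042/162 = 2576266.955... → 2576267.0.

2576267.0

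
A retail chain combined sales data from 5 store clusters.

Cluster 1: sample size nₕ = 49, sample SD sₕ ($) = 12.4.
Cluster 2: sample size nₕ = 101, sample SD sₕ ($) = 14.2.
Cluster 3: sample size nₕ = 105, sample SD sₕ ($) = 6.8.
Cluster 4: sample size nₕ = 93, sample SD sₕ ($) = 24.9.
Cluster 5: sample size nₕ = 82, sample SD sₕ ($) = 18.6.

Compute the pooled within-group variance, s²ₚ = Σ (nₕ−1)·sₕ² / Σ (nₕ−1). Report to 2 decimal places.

1: (49−1)·12.4² = 48·153.76 = 7380.48
2: (101−1)·14.2² = 100·201.64 = 20164
3: (105−1)·6.8² = 104·46.24 = 4808.96
4: (93−1)·24.9² = 92·620.01 = 57040.92
5: (82−1)·18.6² = 81·345.96 = 28022.76
Numerator = 117417.12; denominator = Σ(nₕ−1) = 425.
s²ₚ = 117417.12/425 = 276.2756... → 276.28.

276.28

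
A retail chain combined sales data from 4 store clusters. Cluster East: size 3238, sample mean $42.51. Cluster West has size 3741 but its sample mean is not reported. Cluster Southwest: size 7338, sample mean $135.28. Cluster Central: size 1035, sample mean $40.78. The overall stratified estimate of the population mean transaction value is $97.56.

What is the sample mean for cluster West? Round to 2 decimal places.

N = 3238 + 3741 + 7338 + 1035 = 15352.
Overall total = μ·N = 97.56·15352 = 1497741.12.
Subtract the known strata: 3238·42.51 + 7338·135.28 + 1035·40.78 = 1172539.32.
Remaining total for cluster West: 1497741.12 − 1172539.32 = 325201.8.
Divide by its size: 325201.8 / 3741 = 86.9291... → 86.93.

86.93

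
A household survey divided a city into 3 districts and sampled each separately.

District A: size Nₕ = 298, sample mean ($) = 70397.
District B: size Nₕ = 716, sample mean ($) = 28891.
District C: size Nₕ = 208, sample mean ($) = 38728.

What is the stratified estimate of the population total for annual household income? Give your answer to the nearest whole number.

Estimate total by summing Nₕ·x̄ₕ over strata.
298·70397 + 716·28891 + 208·38728 = 20978306 + 20685956 + 8055424 = 49719686.

49719686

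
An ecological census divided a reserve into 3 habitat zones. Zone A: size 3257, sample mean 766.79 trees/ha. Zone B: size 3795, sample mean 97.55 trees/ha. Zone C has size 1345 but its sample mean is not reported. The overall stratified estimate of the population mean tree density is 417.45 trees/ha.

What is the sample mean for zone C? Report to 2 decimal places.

N = 3257 + 3795 + 1345 = 8397.
Overall total = μ·N = 417.45·8397 = 3505327.65.
Subtract the known strata: 3257·766.79 + 3795·97.55 = 2867637.28.
Remaining total for zone C: 3505327.65 − 2867637.28 = 637690.37.
Divide by its size: 637690.37 / 1345 = 474.1192... → 474.12.

474.12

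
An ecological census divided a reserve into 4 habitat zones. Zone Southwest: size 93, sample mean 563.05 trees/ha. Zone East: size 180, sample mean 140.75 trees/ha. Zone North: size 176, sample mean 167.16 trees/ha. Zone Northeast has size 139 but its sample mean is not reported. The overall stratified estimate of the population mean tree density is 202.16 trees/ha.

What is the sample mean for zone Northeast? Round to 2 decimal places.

84.54

N = 93 + 180 + 176 + 139 = 588.
Overall total = μ·N = 202.16·588 = 118870.08.
Subtract the known strata: 93·563.05 + 180·140.75 + 176·167.16 = 107118.81.
Remaining total for zone Northeast: 118870.08 − 107118.81 = 11751.27.
Divide by its size: 11751.27 / 139 = 84.5415... → 84.54.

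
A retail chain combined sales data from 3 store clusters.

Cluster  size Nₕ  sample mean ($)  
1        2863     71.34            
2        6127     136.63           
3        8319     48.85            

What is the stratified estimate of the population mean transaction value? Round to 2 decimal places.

N = 2863 + 6127 + 8319 = 17309.
Overall mean = Σ (Nₕ/N)·x̄ₕ — weight by population share, not a simple average.
Σ Nₕx̄ₕ = 2863·71.34 + 6127·136.63 + 8319·48.85 = 204246.42 + 837132.01 + 406383.15 = 1447761.58.
Divide by N: 1447761.58 / 17309 = 83.6421... → 83.64.

83.64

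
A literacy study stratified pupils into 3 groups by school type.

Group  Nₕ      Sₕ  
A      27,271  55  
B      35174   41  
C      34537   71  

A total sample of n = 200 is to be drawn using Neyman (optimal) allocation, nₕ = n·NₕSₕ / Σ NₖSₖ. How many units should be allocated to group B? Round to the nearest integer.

A: NₕSₕ = 27271·55 = 1499905
B: NₕSₕ = 35174·41 = 1442134
C: NₕSₕ = 34537·71 = 2452127
Σ NₕSₕ = 5394166.
n_B = 200·1442134/5394166 = 53.470... → 53.

53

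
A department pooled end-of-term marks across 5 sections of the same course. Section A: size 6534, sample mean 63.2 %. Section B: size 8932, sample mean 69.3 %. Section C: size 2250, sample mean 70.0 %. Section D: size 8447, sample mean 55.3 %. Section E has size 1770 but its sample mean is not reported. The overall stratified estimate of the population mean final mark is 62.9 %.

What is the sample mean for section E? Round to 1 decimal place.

Σ Nₕx̄ₕ = N·μ, so 1770·x̄_E = 27933·62.9 − (6534·63.2 + 8932·69.3 + 2250·70.0 + 8447·55.3).
= 1756985.7 − 1656555.5 = 100430.2.
x̄_E = 100430.2 / 1770 = 56.740... → 56.7.

56.7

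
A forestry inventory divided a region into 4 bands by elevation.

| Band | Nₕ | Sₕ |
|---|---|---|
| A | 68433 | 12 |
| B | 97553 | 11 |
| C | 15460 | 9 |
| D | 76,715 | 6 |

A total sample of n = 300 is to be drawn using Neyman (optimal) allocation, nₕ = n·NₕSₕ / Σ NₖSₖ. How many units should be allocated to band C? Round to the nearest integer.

17

Σ NₕSₕ = 68433·12 + 97553·11 + 15460·9 + 76715·6 = 2493709.
Share for C: 139140/2493709 = 0.05580.
n_C = 300 × 0.05580 = 16.739... → 17.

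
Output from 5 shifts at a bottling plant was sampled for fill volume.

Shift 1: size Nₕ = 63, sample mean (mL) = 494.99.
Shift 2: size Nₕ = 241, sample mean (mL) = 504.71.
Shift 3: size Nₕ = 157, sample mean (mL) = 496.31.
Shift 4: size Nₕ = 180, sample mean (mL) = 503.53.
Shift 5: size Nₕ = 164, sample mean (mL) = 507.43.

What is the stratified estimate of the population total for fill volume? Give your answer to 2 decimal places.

1: 63·494.99 = 31184.37
2: 241·504.71 = 121635.11
3: 157·496.31 = 77920.67
4: 180·503.53 = 90635.4
5: 164·507.43 = 83218.52
τ̂ = Σ Nₕx̄ₕ = 404594.07.

404594.07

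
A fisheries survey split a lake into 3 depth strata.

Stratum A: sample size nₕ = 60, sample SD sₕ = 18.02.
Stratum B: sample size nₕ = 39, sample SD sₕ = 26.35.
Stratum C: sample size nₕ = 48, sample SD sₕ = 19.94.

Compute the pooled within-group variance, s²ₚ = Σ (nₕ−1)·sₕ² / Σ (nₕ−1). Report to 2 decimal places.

446.04

Degrees of freedom: 59 + 38 + 47 = 144.
Σ(nₕ−1)sₕ² = 59·324.7204 + 38·694.3225 + 47·397.6036 = 64230.1278.
s²ₚ = 64230.1278 / 144 = 446.0426... → 446.04.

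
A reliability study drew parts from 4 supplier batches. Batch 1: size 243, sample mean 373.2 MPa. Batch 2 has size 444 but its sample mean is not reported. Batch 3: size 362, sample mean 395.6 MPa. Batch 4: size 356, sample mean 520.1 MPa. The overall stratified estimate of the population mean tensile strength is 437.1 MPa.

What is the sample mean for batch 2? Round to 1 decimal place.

Σ Nₕx̄ₕ = N·μ, so 444·x̄_2 = 1405·437.1 − (243·373.2 + 362·395.6 + 356·520.1).
= 614125.5 − 419050.4 = 195075.1.
x̄_2 = 195075.1 / 444 = 439.358... → 439.4.

439.4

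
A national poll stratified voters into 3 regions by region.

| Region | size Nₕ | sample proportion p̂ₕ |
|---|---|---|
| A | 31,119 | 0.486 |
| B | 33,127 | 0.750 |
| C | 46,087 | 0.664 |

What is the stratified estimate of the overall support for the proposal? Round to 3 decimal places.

0.640

Wₕ = Nₕ/N with N = 110333: 0.2820, 0.3002, 0.4177.
p̂_st = 0.2820·0.486 + 0.3002·0.750 + 0.4177·0.664 ≈ 0.63962... → 0.640.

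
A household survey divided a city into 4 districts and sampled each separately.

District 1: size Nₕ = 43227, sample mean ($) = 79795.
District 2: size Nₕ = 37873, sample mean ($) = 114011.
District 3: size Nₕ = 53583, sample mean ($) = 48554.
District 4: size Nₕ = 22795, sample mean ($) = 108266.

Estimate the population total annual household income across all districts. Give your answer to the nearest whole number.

1: 43227·79795 = 3449298465
2: 37873·114011 = 4317938603
3: 53583·48554 = 2601668982
4: 22795·108266 = 2467923470
τ̂ = Σ Nₕx̄ₕ = 12836829520.

12836829520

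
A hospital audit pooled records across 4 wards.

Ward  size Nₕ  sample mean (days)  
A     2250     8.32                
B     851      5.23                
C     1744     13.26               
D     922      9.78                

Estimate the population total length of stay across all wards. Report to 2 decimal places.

55313.33

Estimate total by summing Nₕ·x̄ₕ over strata.
2250·8.32 + 851·5.23 + 1744·13.26 + 922·9.78 = 18720 + 4450.73 + 23125.44 + 9017.16 = 55313.33.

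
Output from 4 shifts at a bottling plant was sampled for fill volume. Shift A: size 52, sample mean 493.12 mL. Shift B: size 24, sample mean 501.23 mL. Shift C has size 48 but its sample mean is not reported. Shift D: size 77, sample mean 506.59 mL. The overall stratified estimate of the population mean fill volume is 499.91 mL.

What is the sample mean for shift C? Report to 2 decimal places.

495.89

N = 52 + 24 + 48 + 77 = 201.
Overall total = μ·N = 499.91·201 = 100481.91.
Subtract the known strata: 52·493.12 + 24·501.23 + 77·506.59 = 76679.19.
Remaining total for shift C: 100481.91 − 76679.19 = 23802.72.
Divide by its size: 23802.72 / 48 = 495.89 → 495.89.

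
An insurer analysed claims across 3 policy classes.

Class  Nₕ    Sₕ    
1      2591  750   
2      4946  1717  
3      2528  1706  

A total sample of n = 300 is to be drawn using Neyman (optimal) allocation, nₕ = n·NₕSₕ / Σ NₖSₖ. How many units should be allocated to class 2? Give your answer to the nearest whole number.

1: NₕSₕ = 2591·750 = 1943250
2: NₕSₕ = 4946·1717 = 8492282
3: NₕSₕ = 2528·1706 = 4312768
Σ NₕSₕ = 14748300.
n_2 = 300·8492282/14748300 = 172.744... → 173.

173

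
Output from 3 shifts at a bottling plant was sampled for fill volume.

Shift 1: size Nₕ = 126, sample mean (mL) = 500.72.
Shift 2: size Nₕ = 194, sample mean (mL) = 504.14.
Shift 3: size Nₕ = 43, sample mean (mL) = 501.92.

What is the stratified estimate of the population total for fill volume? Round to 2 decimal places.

Estimate total by summing Nₕ·x̄ₕ over strata.
126·500.72 + 194·504.14 + 43·501.92 = 63090.72 + 97803.16 + 21582.56 = 182476.44.

182476.44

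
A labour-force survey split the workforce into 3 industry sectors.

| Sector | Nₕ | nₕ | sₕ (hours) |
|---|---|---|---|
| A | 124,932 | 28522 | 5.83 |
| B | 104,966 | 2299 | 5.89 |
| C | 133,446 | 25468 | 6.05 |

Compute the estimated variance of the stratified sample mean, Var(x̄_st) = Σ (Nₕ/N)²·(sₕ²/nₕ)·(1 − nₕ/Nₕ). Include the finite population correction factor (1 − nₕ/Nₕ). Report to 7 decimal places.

N = 363344; Wₕ = Nₕ/N.
sector A: (124932/363344)²·5.83²/28522·(1 − 28522/124932) = 0.0001087219
sector B: (104966/363344)²·5.89²/2299·(1 − 2299/104966) = 0.0012317857
sector C: (133446/363344)²·6.05²/25468·(1 − 25468/133446) = 0.0001568631
Sum = 0.0014973706 → 0.0014974.

0.0014974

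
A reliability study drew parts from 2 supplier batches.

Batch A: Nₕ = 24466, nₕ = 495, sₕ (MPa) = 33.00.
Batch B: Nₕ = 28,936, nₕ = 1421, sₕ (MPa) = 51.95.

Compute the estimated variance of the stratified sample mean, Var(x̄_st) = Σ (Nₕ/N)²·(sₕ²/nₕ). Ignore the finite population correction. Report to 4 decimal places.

N = 53402; Wₕ = Nₕ/N.
batch A: (24466/53402)²·33.00²/495 = 0.4617784
batch B: (28936/53402)²·51.95²/1421 = 0.5576208
Sum = 1.0193992 → 1.0194.

1.0194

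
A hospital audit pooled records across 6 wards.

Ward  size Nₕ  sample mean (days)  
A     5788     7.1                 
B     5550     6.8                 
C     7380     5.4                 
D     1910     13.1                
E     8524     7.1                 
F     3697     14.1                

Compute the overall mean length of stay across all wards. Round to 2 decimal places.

7.80

x̄_st = (Σ Nₕx̄ₕ) / (Σ Nₕ) = (5788·7.1 + 5550·6.8 + 7380·5.4 + 1910·13.1 + 8524·7.1 + 3697·14.1) / 32849
= 256355.9 / 32849 = 7.8041... → 7.80.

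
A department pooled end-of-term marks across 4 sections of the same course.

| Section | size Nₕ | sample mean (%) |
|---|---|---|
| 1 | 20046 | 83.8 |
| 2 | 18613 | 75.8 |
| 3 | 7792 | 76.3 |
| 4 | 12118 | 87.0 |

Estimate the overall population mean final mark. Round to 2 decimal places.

80.92

x̄_st = (Σ Nₕx̄ₕ) / (Σ Nₕ) = (20046·83.8 + 18613·75.8 + 7792·76.3 + 12118·87.0) / 58569
= 4739515.8 / 58569 = 80.9219... → 80.92.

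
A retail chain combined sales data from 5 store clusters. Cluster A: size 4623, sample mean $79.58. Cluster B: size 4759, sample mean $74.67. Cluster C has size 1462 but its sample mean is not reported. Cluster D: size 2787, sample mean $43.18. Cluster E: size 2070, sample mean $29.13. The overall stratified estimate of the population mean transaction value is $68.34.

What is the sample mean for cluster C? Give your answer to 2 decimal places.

Σ Nₕx̄ₕ = N·μ, so 1462·x̄_C = 15701·68.34 − (4623·79.58 + 4759·74.67 + 2787·43.18 + 2070·29.13).
= 1073006.34 − 903894.63 = 169111.71.
x̄_C = 169111.71 / 1462 = 115.6715... → 115.67.

115.67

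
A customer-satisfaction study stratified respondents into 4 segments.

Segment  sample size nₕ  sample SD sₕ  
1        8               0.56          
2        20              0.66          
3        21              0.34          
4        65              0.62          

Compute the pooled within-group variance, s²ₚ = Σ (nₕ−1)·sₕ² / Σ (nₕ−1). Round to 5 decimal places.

0.33987

1: (8−1)·0.56² = 7·0.3136 = 2.1952
2: (20−1)·0.66² = 19·0.4356 = 8.2764
3: (21−1)·0.34² = 20·0.1156 = 2.312
4: (65−1)·0.62² = 64·0.3844 = 24.6016
Numerator = 37.3852; denominator = Σ(nₕ−1) = 110.
s²ₚ = 37.3852/110 = 0.3398655... → 0.33987.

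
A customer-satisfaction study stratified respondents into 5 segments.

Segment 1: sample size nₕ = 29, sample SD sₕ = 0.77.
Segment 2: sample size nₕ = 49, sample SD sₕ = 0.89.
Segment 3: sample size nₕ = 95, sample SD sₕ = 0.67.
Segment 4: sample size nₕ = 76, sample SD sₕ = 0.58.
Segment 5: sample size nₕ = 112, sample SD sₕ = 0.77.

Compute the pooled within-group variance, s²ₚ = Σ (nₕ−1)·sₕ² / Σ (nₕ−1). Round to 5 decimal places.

0.52770

Degrees of freedom: 28 + 48 + 94 + 75 + 111 = 356.
Σ(nₕ−1)sₕ² = 28·0.5929 + 48·0.7921 + 94·0.4489 + 75·0.3364 + 111·0.5929 = 187.8605.
s²ₚ = 187.8605 / 356 = 0.5276980... → 0.52770.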